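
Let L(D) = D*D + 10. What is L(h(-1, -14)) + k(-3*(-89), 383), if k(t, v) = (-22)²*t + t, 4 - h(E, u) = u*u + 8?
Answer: 169505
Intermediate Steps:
h(E, u) = -4 - u² (h(E, u) = 4 - (u*u + 8) = 4 - (u² + 8) = 4 - (8 + u²) = 4 + (-8 - u²) = -4 - u²)
L(D) = 10 + D² (L(D) = D² + 10 = 10 + D²)
k(t, v) = 485*t (k(t, v) = 484*t + t = 485*t)
L(h(-1, -14)) + k(-3*(-89), 383) = (10 + (-4 - 1*(-14)²)²) + 485*(-3*(-89)) = (10 + (-4 - 1*196)²) + 485*267 = (10 + (-4 - 196)²) + 129495 = (10 + (-200)²) + 129495 = (10 + 40000) + 129495 = 40010 + 129495 = 169505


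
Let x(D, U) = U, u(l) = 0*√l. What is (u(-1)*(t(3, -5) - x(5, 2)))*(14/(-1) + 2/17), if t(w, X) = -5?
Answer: 0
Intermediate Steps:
u(l) = 0
(u(-1)*(t(3, -5) - x(5, 2)))*(14/(-1) + 2/17) = (0*(-5 - 1*2))*(14/(-1) + 2/17) = (0*(-5 - 2))*(14*(-1) + 2*(1/17)) = (0*(-7))*(-14 + 2/17) = 0*(-236/17) = 0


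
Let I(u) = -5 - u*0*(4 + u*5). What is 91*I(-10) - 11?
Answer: -466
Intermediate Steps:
I(u) = -5 (I(u) = -5 - 0*(4 + 5*u) = -5 - 1*0 = -5 + 0 = -5)
91*I(-10) - 11 = 91*(-5) - 11 = -455 - 11 = -466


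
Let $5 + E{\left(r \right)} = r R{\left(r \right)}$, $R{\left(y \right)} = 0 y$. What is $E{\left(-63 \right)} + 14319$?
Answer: $14314$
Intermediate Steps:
$R{\left(y \right)} = 0$
$E{\left(r \right)} = -5$ ($E{\left(r \right)} = -5 + r 0 = -5 + 0 = -5$)
$E{\left(-63 \right)} + 14319 = -5 + 14319 = 14314$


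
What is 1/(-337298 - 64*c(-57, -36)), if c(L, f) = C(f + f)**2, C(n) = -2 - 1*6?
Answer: -1/341394 ≈ -2.9292e-6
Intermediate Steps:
C(n) = -8 (C(n) = -2 - 6 = -8)
c(L, f) = 64 (c(L, f) = (-8)**2 = 64)
1/(-337298 - 64*c(-57, -36)) = 1/(-337298 - 64*64) = 1/(-337298 - 4096) = 1/(-341394) = -1/341394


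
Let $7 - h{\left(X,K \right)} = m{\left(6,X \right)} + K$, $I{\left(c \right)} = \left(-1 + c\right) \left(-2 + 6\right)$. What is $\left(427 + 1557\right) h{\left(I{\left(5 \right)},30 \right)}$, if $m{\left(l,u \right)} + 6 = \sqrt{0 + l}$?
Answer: $-33728 - 1984 \sqrt{6} \approx -38588.0$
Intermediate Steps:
$m{\left(l,u \right)} = -6 + \sqrt{l}$ ($m{\left(l,u \right)} = -6 + \sqrt{0 + l} = -6 + \sqrt{l}$)
$I{\left(c \right)} = -4 + 4 c$ ($I{\left(c \right)} = \left(-1 + c\right) 4 = -4 + 4 c$)
$h{\left(X,K \right)} = 13 - K - \sqrt{6}$ ($h{\left(X,K \right)} = 7 - \left(\left(-6 + \sqrt{6}\right) + K\right) = 7 - \left(-6 + K + \sqrt{6}\right) = 13 - K - \sqrt{6}$)
$\left(427 + 1557\right) h{\left(I{\left(5 \right)},30 \right)} = \left(427 + 1557\right) \left(13 - 30 - \sqrt{6}\right) = 1984 \left(13 - 30 - \sqrt{6}\right) = 1984 \left(-17 - \sqrt{6}\right) = -33728 - 1984 \sqrt{6}$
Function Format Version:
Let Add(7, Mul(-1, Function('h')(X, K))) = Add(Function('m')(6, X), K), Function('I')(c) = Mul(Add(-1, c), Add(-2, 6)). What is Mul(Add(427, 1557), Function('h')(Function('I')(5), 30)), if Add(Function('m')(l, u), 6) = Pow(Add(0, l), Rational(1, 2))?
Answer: Add(-33728, Mul(-1984, Pow(6, Rational(1, 2)))) ≈ -38588.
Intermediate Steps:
Function('m')(l, u) = Add(-6, Pow(l, Rational(1, 2))) (Function('m')(l, u) = Add(-6, Pow(Add(0, l), Rational(1, 2))) = Add(-6, Pow(l, Rational(1, 2))))
Function('I')(c) = Add(-4, Mul(4, c)) (Function('I')(c) = Mul(Add(-1, c), 4) = Add(-4, Mul(4, c)))
Function('h')(X, K) = Add(13, Mul(-1, K), Mul(-1, Pow(6, Rational(1, 2)))) (Function('h')(X, K) = Add(7, Mul(-1, Add(Add(-6, Pow(6, Rational(1, 2))), K))) = Add(7, Mul(-1, Add(-6, K, Pow(6, Rational(1, 2))))) = Add(7, Add(6, Mul(-1, K), Mul(-1, Pow(6, Rational(1, 2))))) = Add(13, Mul(-1, K), Mul(-1, Pow(6, Rational(1, 2)))))
Mul(Add(427, 1557), Function('h')(Function('I')(5), 30)) = Mul(Add(427, 1557), Add(13, Mul(-1, 30), Mul(-1, Pow(6, Rational(1, 2))))) = Mul(1984, Add(13, -30, Mul(-1, Pow(6, Rational(1, 2))))) = Mul(1984, Add(-17, Mul(-1, Pow(6, Rational(1, 2))))) = Add(-33728, Mul(-1984, Pow(6, Rational(1, 2))))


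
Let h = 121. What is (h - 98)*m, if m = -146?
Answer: -3358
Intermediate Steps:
(h - 98)*m = (121 - 98)*(-146) = 23*(-146) = -3358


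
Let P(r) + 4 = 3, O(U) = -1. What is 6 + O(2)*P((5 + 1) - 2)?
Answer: 7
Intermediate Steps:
P(r) = -1 (P(r) = -4 + 3 = -1)
6 + O(2)*P((5 + 1) - 2) = 6 - 1*(-1) = 6 + 1 = 7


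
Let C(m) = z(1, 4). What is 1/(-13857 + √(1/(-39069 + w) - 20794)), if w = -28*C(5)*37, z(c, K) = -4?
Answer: -161318575/2235633570592 - 5*I*√1014543940047/6706900711776 ≈ -7.2158e-5 - 7.509e-7*I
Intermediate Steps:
C(m) = -4
w = 4144 (w = -28*(-4)*37 = 112*37 = 4144)
1/(-13857 + √(1/(-39069 + w) - 20794)) = 1/(-13857 + √(1/(-39069 + 4144) - 20794)) = 1/(-13857 + √(1/(-34925) - 20794)) = 1/(-13857 + √(-1/34925 - 20794)) = 1/(-13857 + √(-726230451/34925)) = 1/(-13857 + I*√1014543940047/6985)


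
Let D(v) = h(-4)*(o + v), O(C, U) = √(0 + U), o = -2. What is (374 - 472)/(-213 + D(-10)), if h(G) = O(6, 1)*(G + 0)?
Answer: 98/165 ≈ 0.59394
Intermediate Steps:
O(C, U) = √U
h(G) = G (h(G) = √1*(G + 0) = 1*G = G)
D(v) = 8 - 4*v (D(v) = -4*(-2 + v) = 8 - 4*v)
(374 - 472)/(-213 + D(-10)) = (374 - 472)/(-213 + (8 - 4*(-10))) = -98/(-213 + (8 + 40)) = -98/(-213 + 48) = -98/(-165) = -98*(-1/165) = 98/165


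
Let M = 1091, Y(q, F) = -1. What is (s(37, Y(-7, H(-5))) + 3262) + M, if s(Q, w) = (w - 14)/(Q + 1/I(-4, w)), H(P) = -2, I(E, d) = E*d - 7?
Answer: 95757/22 ≈ 4352.6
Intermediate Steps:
I(E, d) = -7 + E*d
s(Q, w) = (-14 + w)/(Q + 1/(-7 - 4*w)) (s(Q, w) = (w - 14)/(Q + 1/(-7 - 4*w)) = (-14 + w)/(Q + 1/(-7 - 4*w)))
(s(37, Y(-7, H(-5))) + 3262) + M = ((-14 - 1)*(7 + 4*(-1))/(-1 + 37*(7 + 4*(-1))) + 3262) + 1091 = (-15*(7 - 4)/(-1 + 37*(7 - 4)) + 3262) + 1091 = (-15*3/(-1 + 37*3) + 3262) + 1091 = (-15*3/(-1 + 111) + 3262) + 1091 = (-15*3/110 + 3262) + 1091 = ((1/110)*(-15)*3 + 3262) + 1091 = (-9/22 + 3262) + 1091 = 71755/22 + 1091 = 95757/22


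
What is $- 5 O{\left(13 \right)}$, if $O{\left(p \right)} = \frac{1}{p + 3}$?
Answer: $- \frac{5}{16} \approx -0.3125$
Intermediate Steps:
$O{\left(p \right)} = \frac{1}{3 + p}$
$- 5 O{\left(13 \right)} = - \frac{5}{3 + 13} = - \frac{5}{16}$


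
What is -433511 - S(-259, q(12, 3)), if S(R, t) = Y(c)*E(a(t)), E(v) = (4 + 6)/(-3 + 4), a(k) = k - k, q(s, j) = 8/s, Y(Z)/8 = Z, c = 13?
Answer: -434551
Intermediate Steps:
Y(Z) = 8*Z
a(k) = 0
E(v) = 10 (E(v) = 10/1 = 10*1 = 10)
S(R, t) = 1040 (S(R, t) = (8*13)*10 = 104*10 = 1040)
-433511 - S(-259, q(12, 3)) = -433511 - 1*1040 = -433511 - 1040 = -434551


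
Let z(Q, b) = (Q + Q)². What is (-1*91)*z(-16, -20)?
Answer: -93184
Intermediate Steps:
z(Q, b) = 4*Q² (z(Q, b) = (2*Q)² = 4*Q²)
(-1*91)*z(-16, -20) = (-1*91)*(4*(-16)²) = -364*256 = -91*1024 = -93184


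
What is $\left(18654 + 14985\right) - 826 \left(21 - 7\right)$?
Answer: $22075$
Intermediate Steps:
$\left(18654 + 14985\right) - 826 \left(21 - 7\right) = 33639 - 11564 = 22075$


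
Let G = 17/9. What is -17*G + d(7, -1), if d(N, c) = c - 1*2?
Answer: -316/9 ≈ -35.111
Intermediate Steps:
d(N, c) = -2 + c (d(N, c) = c - 2 = -2 + c)
G = 17/9 (G = 17*(⅑) = 17/9 ≈ 1.8889)
-17*G + d(7, -1) = -17*17/9 + (-2 - 1) = -289/9 - 3 = -316/9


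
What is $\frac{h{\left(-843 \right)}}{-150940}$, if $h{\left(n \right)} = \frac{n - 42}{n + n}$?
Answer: $- \frac{59}{16965656} \approx -3.4776 \cdot 10^{-6}$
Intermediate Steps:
$h{\left(n \right)} = \frac{-42 + n}{2 n}$
$\frac{h{\left(-843 \right)}}{-150940} = \frac{\frac{1}{2} \frac{1}{-843} \left(-42 - 843\right)}{-150940} = \frac{1}{2} \left(- \frac{1}{843}\right) \left(-885\right) \left(- \frac{1}{150940}\right) = \frac{295}{562} \left(- \frac{1}{150940}\right) = - \frac{59}{16965656}$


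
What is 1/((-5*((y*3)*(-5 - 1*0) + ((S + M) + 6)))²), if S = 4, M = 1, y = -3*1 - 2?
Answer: 1/184900 ≈ 5.4083e-6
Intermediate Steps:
y = -5 (y = -3 - 2 = -5)
1/((-5*((y*3)*(-5 - 1*0) + ((S + M) + 6)))²) = 1/((-5*((-5*3)*(-5 - 1*0) + ((4 + 1) + 6)))²) = 1/((-5*(-15*(-5 + 0) + (5 + 6)))²) = 1/((-5*(-15*(-5) + 11))²) = 1/((-5*(75 + 11))²) = 1/((-5*86)²) = 1/((-430)²) = 1/184900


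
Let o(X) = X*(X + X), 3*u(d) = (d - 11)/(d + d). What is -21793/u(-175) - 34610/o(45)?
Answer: -49828586/405 ≈ -1.2303e+5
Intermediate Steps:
u(d) = (-11 + d)/(6*d) (u(d) = ((d - 11)/(d + d))/3 = ((-11 + d)/((2*d)))/3 = ((-11 + d)*(1/(2*d)))/3 = ((-11 + d)/(2*d))/3 = (-11 + d)/(6*d))
o(X) = 2*X² (o(X) = X*(2*X) = 2*X²)
-21793/u(-175) - 34610/o(45) = -21793*(-1050/(-11 - 175)) - 34610/(2*45²) = -21793/((⅙)*(-1/175)*(-186)) - 34610/(2*2025) = -21793/31/175 - 34610/4050 = -21793*175/31 - 34610*1/4050 = -123025 - 3461/405 = -49828586/405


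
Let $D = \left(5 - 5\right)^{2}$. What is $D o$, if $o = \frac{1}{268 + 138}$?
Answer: $0$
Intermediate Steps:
$o = \frac{1}{406} \approx 0.0024631$
$D = 0$ ($D = 0^{2} = 0$)
$D o = 0 \cdot \frac{1}{406} = 0$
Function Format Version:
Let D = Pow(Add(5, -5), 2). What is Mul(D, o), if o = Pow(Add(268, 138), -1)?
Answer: 0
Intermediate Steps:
o = Rational(1, 406) (o = Pow(406, -1) = Rational(1, 406) ≈ 0.0024631)
D = 0 (D = Pow(0, 2) = 0)
Mul(D, o) = Mul(0, Rational(1, 406)) = 0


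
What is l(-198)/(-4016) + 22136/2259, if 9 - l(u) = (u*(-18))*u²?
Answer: 1257861599/36144 ≈ 34801.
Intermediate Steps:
l(u) = 9 + 18*u³ (l(u) = 9 - u*(-18)*u² = 9 - (-18*u)*u² = 9 - (-18)*u³ = 9 + 18*u³)
l(-198)/(-4016) + 22136/2259 = (9 + 18*(-198)³)/(-4016) + 22136/2259 = (9 + 18*(-7762392))*(-1/4016) + 22136*(1/2259) = (9 - 139723056)*(-1/4016) + 22136/2259 = -139723047*(-1/4016) + 22136/2259 = 139723047/4016 + 22136/2259 = 1257861599/36144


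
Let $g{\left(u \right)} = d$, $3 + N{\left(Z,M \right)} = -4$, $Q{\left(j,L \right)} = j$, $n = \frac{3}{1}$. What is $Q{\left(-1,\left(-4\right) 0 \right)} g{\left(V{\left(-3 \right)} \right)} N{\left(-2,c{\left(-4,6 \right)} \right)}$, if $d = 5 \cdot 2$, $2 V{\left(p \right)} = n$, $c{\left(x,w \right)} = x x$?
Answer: $70$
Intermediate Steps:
$c{\left(x,w \right)} = x^{2}$
$n = 3$ ($n = 3 \cdot 1 = 3$)
$N{\left(Z,M \right)} = -7$ ($N{\left(Z,M \right)} = -3 - 4 = -7$)
$V{\left(p \right)} = \frac{3}{2}$ ($V{\left(p \right)} = \frac{1}{2} \cdot 3 = \frac{3}{2}$)
$d = 10$
$g{\left(u \right)} = 10$
$Q{\left(-1,\left(-4\right) 0 \right)} g{\left(V{\left(-3 \right)} \right)} N{\left(-2,c{\left(-4,6 \right)} \right)} = \left(-1\right) 10 \left(-7\right) = \left(-10\right) \left(-7\right) = 70$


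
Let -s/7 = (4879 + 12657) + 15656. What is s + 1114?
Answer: -231230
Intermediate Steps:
s = -232344 (s = -7*((4879 + 12657) + 15656) = -7*(17536 + 15656) = -7*33192 = -232344)
s + 1114 = -232344 + 1114 = -231230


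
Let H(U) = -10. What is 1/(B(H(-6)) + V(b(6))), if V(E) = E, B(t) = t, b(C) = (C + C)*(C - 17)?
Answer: -1/142 ≈ -0.0070423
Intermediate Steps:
b(C) = 2*C*(-17 + C) (b(C) = (2*C)*(-17 + C) = 2*C*(-17 + C))
1/(B(H(-6)) + V(b(6))) = 1/(-10 + 2*6*(-17 + 6)) = 1/(-10 + 2*6*(-11)) = 1/(-10 - 132) = 1/(-142) = -1/142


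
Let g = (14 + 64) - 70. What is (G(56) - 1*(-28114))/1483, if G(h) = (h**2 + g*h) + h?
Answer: 31754/1483 ≈ 21.412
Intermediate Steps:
g = 8 (g = 78 - 70 = 8)
G(h) = h**2 + 9*h (G(h) = (h**2 + 8*h) + h = h**2 + 9*h)
(G(56) - 1*(-28114))/1483 = (56*(9 + 56) - 1*(-28114))/1483 = (56*65 + 28114)*(1/1483) = (3640 + 28114)*(1/1483) = 31754*(1/1483) = 31754/1483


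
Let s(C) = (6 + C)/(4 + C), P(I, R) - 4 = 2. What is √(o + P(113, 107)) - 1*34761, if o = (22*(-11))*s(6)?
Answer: -34761 + 3*I*√790/5 ≈ -34761.0 + 16.864*I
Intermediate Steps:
P(I, R) = 6 (P(I, R) = 4 + 2 = 6)
s(C) = (6 + C)/(4 + C)
o = -1452/5 (o = (22*(-11))*((6 + 6)/(4 + 6)) = -242*12/10 = -121*12/5 = -242*6/5 = -1452/5 ≈ -290.40)
√(o + P(113, 107)) - 1*34761 = √(-1452/5 + 6) - 1*34761 = √(-1422/5) - 34761 = 3*I*√790/5 - 34761 = -34761 + 3*I*√790/5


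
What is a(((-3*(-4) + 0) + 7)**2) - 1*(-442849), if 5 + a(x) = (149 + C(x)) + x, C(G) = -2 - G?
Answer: 442991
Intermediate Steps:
a(x) = 142 (a(x) = -5 + ((149 + (-2 - x)) + x) = -5 + ((147 - x) + x) = -5 + 147 = 142)
a(((-3*(-4) + 0) + 7)**2) - 1*(-442849) = 142 - 1*(-442849) = 142 + 442849 = 442991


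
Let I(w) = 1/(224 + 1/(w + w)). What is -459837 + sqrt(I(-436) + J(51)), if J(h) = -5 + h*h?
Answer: -459837 + 2*sqrt(2751233772023)/65109 ≈ -4.5979e+5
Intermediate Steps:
I(w) = 1/(224 + 1/(2*w))
J(h) = -5 + h**2
-459837 + sqrt(I(-436) + J(51)) = -459837 + sqrt(2*(-436)/(1 + 448*(-436)) + (-5 + 51**2)) = -459837 + sqrt(2*(-436)/(1 - 195328) + (-5 + 2601)) = -459837 + sqrt(2*(-436)/(-195327) + 2596) = -459837 + sqrt(2*(-436)*(-1/195327) + 2596) = -459837 + sqrt(872/195327 + 2596) = -459837 + sqrt(507069764/195327) = -459837 + 2*sqrt(2751233772023)/65109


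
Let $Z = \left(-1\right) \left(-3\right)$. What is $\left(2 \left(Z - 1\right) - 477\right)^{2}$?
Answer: $223729$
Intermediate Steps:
$Z = 3$
$\left(2 \left(Z - 1\right) - 477\right)^{2} = \left(2 \left(3 - 1\right) - 477\right)^{2} = \left(2 \cdot 2 - 477\right)^{2} = \left(4 - 477\right)^{2} = \left(-473\right)^{2} = 223729$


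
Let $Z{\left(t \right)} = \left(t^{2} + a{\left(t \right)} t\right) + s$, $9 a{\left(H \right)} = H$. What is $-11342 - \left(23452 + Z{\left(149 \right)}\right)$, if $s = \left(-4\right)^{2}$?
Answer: $- \frac{535300}{9} \approx -59478.0$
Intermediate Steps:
$a{\left(H \right)} = \frac{H}{9}$
$s = 16$
$Z{\left(t \right)} = 16 + \frac{10 t^{2}}{9}$ ($Z{\left(t \right)} = \left(t^{2} + \frac{t}{9} t\right) + 16 = \left(t^{2} + \frac{t^{2}}{9}\right) + 16 = \frac{10 t^{2}}{9} + 16 = 16 + \frac{10 t^{2}}{9}$)
$-11342 - \left(23452 + Z{\left(149 \right)}\right) = -11342 - \left(23468 + \frac{222010}{9}\right) = -11342 - \frac{433222}{9} = - \frac{535300}{9}$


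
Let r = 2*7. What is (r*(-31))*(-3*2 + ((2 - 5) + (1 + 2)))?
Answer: 2604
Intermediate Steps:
r = 14
(r*(-31))*(-3*2 + ((2 - 5) + (1 + 2))) = (14*(-31))*(-3*2 + ((2 - 5) + (1 + 2))) = -434*(-6 + (-3 + 3)) = -434*(-6 + 0) = -434*(-6) = 2604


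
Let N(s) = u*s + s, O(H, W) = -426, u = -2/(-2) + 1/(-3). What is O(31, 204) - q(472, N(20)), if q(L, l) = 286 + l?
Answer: -2236/3 ≈ -745.33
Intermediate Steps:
u = ⅔ (u = -2*(-½) + 1*(-⅓) = 1 - ⅓ = ⅔ ≈ 0.66667)
N(s) = 5*s/3 (N(s) = 2*s/3 + s = 5*s/3)
O(31, 204) - q(472, N(20)) = -426 - (286 + (5/3)*20) = -426 - (286 + 100/3) = -426 - 1*958/3 = -426 - 958/3 = -2236/3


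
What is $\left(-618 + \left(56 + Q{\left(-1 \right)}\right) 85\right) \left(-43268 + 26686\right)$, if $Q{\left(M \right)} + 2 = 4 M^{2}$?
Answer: $-71501584$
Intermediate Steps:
$Q{\left(M \right)} = -2 + 4 M^{2}$
$\left(-618 + \left(56 + Q{\left(-1 \right)}\right) 85\right) \left(-43268 + 26686\right) = \left(-618 + \left(56 - \left(2 - 4 \left(-1\right)^{2}\right)\right) 85\right) \left(-43268 + 26686\right) = \left(-618 + \left(56 + \left(-2 + 4 \cdot 1\right)\right) 85\right) \left(-16582\right) = \left(-618 + \left(56 + \left(-2 + 4\right)\right) 85\right) \left(-16582\right) = \left(-618 + \left(56 + 2\right) 85\right) \left(-16582\right) = \left(-618 + 58 \cdot 85\right) \left(-16582\right) = \left(-618 + 4930\right) \left(-16582\right) = 4312 \left(-16582\right) = -71501584$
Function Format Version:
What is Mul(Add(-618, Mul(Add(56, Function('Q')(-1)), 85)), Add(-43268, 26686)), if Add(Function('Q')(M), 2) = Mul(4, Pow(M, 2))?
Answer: -71501584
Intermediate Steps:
Function('Q')(M) = Add(-2, Mul(4, Pow(M, 2)))
Mul(Add(-618, Mul(Add(56, Function('Q')(-1)), 85)), Add(-43268, 26686)) = Mul(Add(-618, Mul(Add(56, Add(-2, Mul(4, Pow(-1, 2)))), 85)), Add(-43268, 26686)) = Mul(Add(-618, Mul(Add(56, Add(-2, Mul(4, 1))), 85)), -16582) = Mul(Add(-618, Mul(Add(56, Add(-2, 4)), 85)), -16582) = Mul(Add(-618, Mul(Add(56, 2), 85)), -16582) = Mul(Add(-618, Mul(58, 85)), -16582) = Mul(Add(-618, 4930), -16582) = Mul(4312, -16582) = -71501584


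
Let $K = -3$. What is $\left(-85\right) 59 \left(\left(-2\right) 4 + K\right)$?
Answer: $55165$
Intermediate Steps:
$\left(-85\right) 59 \left(\left(-2\right) 4 + K\right) = \left(-85\right) 59 \left(\left(-2\right) 4 - 3\right) = - 5015 \left(-8 - 3\right) = \left(-5015\right) \left(-11\right) = 55165$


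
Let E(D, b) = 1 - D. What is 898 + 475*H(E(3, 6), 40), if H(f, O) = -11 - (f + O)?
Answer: -22377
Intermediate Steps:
H(f, O) = -11 - O - f (H(f, O) = -11 - (O + f) = -11 + (-O - f) = -11 - O - f)
898 + 475*H(E(3, 6), 40) = 898 + 475*(-11 - 1*40 - (1 - 1*3)) = 898 + 475*(-11 - 40 - (1 - 3)) = 898 + 475*(-11 - 40 - 1*(-2)) = 898 + 475*(-11 - 40 + 2) = 898 + 475*(-49) = 898 - 23275 = -22377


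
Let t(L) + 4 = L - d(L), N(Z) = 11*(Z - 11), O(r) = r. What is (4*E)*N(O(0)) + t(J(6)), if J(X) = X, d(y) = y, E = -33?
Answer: 15968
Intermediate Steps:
N(Z) = -121 + 11*Z (N(Z) = 11*(-11 + Z) = -121 + 11*Z)
t(L) = -4 (t(L) = -4 + (L - L) = -4 + 0 = -4)
(4*E)*N(O(0)) + t(J(6)) = (4*(-33))*(-121 + 11*0) - 4 = -132*(-121 + 0) - 4 = -132*(-121) - 4 = 15972 - 4 = 15968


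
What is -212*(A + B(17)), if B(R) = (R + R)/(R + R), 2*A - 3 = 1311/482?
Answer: -197213/241 ≈ -818.31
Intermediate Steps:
A = 2757/964 (A = 3/2 + (1311/482)/2 = 3/2 + (1311*(1/482))/2 = 3/2 + (½)*(1311/482) = 3/2 + 1311/964 = 2757/964 ≈ 2.8600)
B(R) = 1 (B(R) = (2*R)/((2*R)) = (2*R)*(1/(2*R)) = 1)
-212*(A + B(17)) = -212*(2757/964 + 1) = -212*3721/964 = -197213/241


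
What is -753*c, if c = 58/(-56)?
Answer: 21837/28 ≈ 779.89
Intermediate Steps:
c = -29/28 (c = 58*(-1/56) = -29/28 ≈ -1.0357)
-753*c = -753*(-29/28) = 21837/28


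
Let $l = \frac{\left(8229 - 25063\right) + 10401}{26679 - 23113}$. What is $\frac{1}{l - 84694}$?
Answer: $- \frac{3566}{302025237} \approx -1.1807 \cdot 10^{-5}$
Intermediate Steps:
$l = - \frac{6433}{3566}$ ($l = \frac{-16834 + 10401}{3566} = \left(-6433\right) \frac{1}{3566} = - \frac{6433}{3566} \approx -1.804$)
$\frac{1}{l - 84694} = \frac{1}{- \frac{6433}{3566} - 84694} = \frac{1}{- \frac{302025237}{3566}} = - \frac{3566}{302025237}$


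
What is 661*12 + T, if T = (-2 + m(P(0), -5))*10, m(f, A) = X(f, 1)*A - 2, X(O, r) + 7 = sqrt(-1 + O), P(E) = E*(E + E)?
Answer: 8242 - 50*I ≈ 8242.0 - 50.0*I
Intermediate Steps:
P(E) = 2*E**2 (P(E) = E*(2*E) = 2*E**2)
X(O, r) = -7 + sqrt(-1 + O)
m(f, A) = -2 + A*(-7 + sqrt(-1 + f)) (m(f, A) = (-7 + sqrt(-1 + f))*A - 2 = A*(-7 + sqrt(-1 + f)) - 2 = -2 + A*(-7 + sqrt(-1 + f)))
T = 310 - 50*I (T = (-2 + (-2 - 5*(-7 + sqrt(-1 + 2*0**2))))*10 = (-2 + (-2 - 5*(-7 + sqrt(-1 + 2*0))))*10 = (-2 + (-2 - 5*(-7 + sqrt(-1 + 0))))*10 = (-2 + (-2 - 5*(-7 + sqrt(-1))))*10 = (-2 + (-2 - 5*(-7 + I)))*10 = (-2 + (-2 + (35 - 5*I)))*10 = (-2 + (33 - 5*I))*10 = (31 - 5*I)*10 = 310 - 50*I ≈ 310.0 - 50.0*I)
661*12 + T = 661*12 + (310 - 50*I) = 7932 + (310 - 50*I) = 8242 - 50*I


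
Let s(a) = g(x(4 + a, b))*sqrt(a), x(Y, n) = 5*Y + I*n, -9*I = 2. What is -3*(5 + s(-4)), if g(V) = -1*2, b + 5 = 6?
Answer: -15 + 12*I ≈ -15.0 + 12.0*I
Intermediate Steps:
I = -2/9 (I = -1/9*2 = -2/9 ≈ -0.22222)
b = 1 (b = -5 + 6 = 1)
x(Y, n) = 5*Y - 2*n/9
g(V) = -2
s(a) = -2*sqrt(a)
-3*(5 + s(-4)) = -3*(5 - 4*I) = -15 + 12*I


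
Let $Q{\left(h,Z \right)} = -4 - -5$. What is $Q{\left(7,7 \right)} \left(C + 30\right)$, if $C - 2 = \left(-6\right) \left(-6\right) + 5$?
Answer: $73$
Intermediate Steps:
$C = 43$ ($C = 2 + \left(\left(-6\right) \left(-6\right) + 5\right) = 2 + \left(36 + 5\right) = 2 + 41 = 43$)
$Q{\left(h,Z \right)} = 1$ ($Q{\left(h,Z \right)} = -4 + 5 = 1$)
$Q{\left(7,7 \right)} \left(C + 30\right) = 1 \left(43 + 30\right) = 1 \cdot 73 = 73$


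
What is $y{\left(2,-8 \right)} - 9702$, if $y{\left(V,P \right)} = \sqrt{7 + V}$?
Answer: $-9699$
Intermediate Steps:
$y{\left(2,-8 \right)} - 9702 = \sqrt{7 + 2} - 9702 = \sqrt{9} - 9702 = 3 - 9702 = -9699$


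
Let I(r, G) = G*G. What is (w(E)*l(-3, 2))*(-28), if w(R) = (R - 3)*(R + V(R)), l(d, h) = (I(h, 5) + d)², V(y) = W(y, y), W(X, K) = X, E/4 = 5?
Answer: -9215360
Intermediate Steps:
E = 20 (E = 4*5 = 20)
V(y) = y
I(r, G) = G²
l(d, h) = (25 + d)² (l(d, h) = (5² + d)² = (25 + d)²)
w(R) = 2*R*(-3 + R) (w(R) = (R - 3)*(R + R) = (-3 + R)*(2*R) = 2*R*(-3 + R))
(w(E)*l(-3, 2))*(-28) = ((2*20*(-3 + 20))*(25 - 3)²)*(-28) = ((2*20*17)*22²)*(-28) = (680*484)*(-28) = 329120*(-28) = -9215360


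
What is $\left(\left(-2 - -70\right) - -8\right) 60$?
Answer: $4560$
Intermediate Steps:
$\left(\left(-2 - -70\right) - -8\right) 60 = \left(\left(-2 + 70\right) + \left(12 - 4\right)\right) 60 = \left(68 + 8\right) 60 = 76 \cdot 60 = 4560$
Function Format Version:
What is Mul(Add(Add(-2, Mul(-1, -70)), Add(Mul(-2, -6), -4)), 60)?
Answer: 4560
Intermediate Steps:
Mul(Add(Add(-2, Mul(-1, -70)), Add(Mul(-2, -6), -4)), 60) = Mul(Add(Add(-2, 70), Add(12, -4)), 60) = Mul(Add(68, 8), 60) = Mul(76, 60) = 4560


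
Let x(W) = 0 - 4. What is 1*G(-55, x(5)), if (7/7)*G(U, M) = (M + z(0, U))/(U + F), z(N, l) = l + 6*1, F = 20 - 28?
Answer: 53/63 ≈ 0.84127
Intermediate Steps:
F = -8
z(N, l) = 6 + l (z(N, l) = l + 6 = 6 + l)
x(W) = -4
G(U, M) = (6 + M + U)/(-8 + U) (G(U, M) = (M + (6 + U))/(U - 8) = (6 + M + U)/(-8 + U))
1*G(-55, x(5)) = 1*((6 - 4 - 55)/(-8 - 55)) = 1*(-53/(-63)) = 1*(-1/63*(-53)) = 1*(53/63) = 53/63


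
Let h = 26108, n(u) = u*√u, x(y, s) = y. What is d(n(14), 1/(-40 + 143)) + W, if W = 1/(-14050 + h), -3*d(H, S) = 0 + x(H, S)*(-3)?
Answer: 1/12058 + 14*√14 ≈ 52.383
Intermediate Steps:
n(u) = u^(3/2)
d(H, S) = H (d(H, S) = -(0 + H*(-3))/3 = -(0 - 3*H)/3 = -(-1)*H = H)
W = 1/12058 (W = 1/(-14050 + 26108) = 1/12058 ≈ 8.2933e-5)
d(n(14), 1/(-40 + 143)) + W = 14^(3/2) + 1/12058 = 14*√14 + 1/12058 = 1/12058 + 14*√14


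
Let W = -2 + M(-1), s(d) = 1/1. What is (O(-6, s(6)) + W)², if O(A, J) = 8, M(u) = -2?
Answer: 16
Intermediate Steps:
s(d) = 1 (s(d) = 1*1 = 1)
W = -4 (W = -2 - 2 = -4)
(O(-6, s(6)) + W)² = (8 - 4)² = 4² = 16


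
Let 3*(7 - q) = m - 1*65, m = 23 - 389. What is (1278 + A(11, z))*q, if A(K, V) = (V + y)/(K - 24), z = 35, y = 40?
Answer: 2491876/13 ≈ 1.9168e+5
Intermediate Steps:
m = -366
A(K, V) = (40 + V)/(-24 + K) (A(K, V) = (V + 40)/(K - 24) = (40 + V)/(-24 + K))
q = 452/3 (q = 7 - (-366 - 1*65)/3 = 7 - (-366 - 65)/3 = 7 - 1/3*(-431) = 7 + 431/3 = 452/3 ≈ 150.67)
(1278 + A(11, z))*q = (1278 + (40 + 35)/(-24 + 11))*(452/3) = (1278 + 75/(-13))*(452/3) = (1278 - 1/13*75)*(452/3) = (1278 - 75/13)*(452/3) = (16539/13)*(452/3) = 2491876/13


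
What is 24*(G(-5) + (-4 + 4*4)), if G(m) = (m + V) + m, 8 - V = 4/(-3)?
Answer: 272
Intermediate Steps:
V = 28/3 (V = 8 - 4/(-3) = 8 - 4*(-1)/3 = 8 - 1*(-4/3) = 8 + 4/3 = 28/3 ≈ 9.3333)
G(m) = 28/3 + 2*m (G(m) = (m + 28/3) + m = (28/3 + m) + m = 28/3 + 2*m)
24*(G(-5) + (-4 + 4*4)) = 24*((28/3 + 2*(-5)) + (-4 + 4*4)) = 24*((28/3 - 10) + (-4 + 16)) = 24*(-⅔ + 12) = 24*(34/3) = 272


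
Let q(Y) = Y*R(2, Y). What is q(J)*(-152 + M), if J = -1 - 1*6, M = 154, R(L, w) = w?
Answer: 98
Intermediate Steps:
J = -7 (J = -1 - 6 = -7)
q(Y) = Y**2 (q(Y) = Y*Y = Y**2)
q(J)*(-152 + M) = (-7)**2*(-152 + 154) = 49*2 = 98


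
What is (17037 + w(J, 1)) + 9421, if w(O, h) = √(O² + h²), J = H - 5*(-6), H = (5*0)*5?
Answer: 26458 + √901 ≈ 26488.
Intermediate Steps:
H = 0 (H = 0*5 = 0)
J = 30 (J = 0 - 5*(-6) = 0 + 30 = 30)
(17037 + w(J, 1)) + 9421 = (17037 + √(30² + 1²)) + 9421 = (17037 + √(900 + 1)) + 9421 = (17037 + √901) + 9421 = 26458 + √901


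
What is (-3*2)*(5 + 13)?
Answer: -108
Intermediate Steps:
(-3*2)*(5 + 13) = -6*18 = -108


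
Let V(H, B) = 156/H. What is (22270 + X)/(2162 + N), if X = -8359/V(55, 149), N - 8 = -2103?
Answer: 231875/804 ≈ 288.40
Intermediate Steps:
N = -2095 (N = 8 - 2103 = -2095)
X = -35365/12 (X = -8359/(156/55) = -8359/(156*(1/55)) = -8359/156/55 = -8359*55/156 = -35365/12 ≈ -2947.1)
(22270 + X)/(2162 + N) = (22270 - 35365/12)/(2162 - 2095) = (231875/12)/67 = (231875/12)*(1/67) = 231875/804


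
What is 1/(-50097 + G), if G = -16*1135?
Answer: -1/68257 ≈ -1.4651e-5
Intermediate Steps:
G = -18160
1/(-50097 + G) = 1/(-50097 - 18160) = 1/(-68257) = -1/68257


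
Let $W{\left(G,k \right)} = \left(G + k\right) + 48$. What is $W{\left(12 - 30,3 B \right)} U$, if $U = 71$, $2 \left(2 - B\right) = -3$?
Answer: $\frac{5751}{2} \approx 2875.5$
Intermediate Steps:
$B = \frac{7}{2}$ ($B = 2 - - \frac{3}{2} = 2 + \frac{3}{2} = \frac{7}{2} \approx 3.5$)
$W{\left(G,k \right)} = 48 + G + k$
$W{\left(12 - 30,3 B \right)} U = \left(48 + \left(12 - 30\right) + 3 \cdot \frac{7}{2}\right) 71 = \left(48 - 18 + \frac{21}{2}\right) 71 = \frac{81}{2} \cdot 71 = \frac{5751}{2}$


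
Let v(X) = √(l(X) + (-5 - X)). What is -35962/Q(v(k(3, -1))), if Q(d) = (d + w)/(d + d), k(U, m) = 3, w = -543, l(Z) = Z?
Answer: -179810/147427 + 19527366*I*√5/147427 ≈ -1.2197 + 296.18*I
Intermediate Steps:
v(X) = I*√5 (v(X) = √(X + (-5 - X)) = √(-5) = I*√5)
Q(d) = (-543 + d)/(2*d) (Q(d) = (d - 543)/(d + d) = (-543 + d)/((2*d)) = (-543 + d)*(1/(2*d)) = (-543 + d)/(2*d))
-35962/Q(v(k(3, -1))) = -35962*2*I*√5/(-543 + I*√5) = -71924*I*√5/(-543 + I*√5)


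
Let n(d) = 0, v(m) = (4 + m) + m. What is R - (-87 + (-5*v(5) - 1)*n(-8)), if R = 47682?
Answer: 47769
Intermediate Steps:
v(m) = 4 + 2*m
R - (-87 + (-5*v(5) - 1)*n(-8)) = 47682 - (-87 + (-5*(4 + 2*5) - 1)*0) = 47682 - (-87 + (-5*(4 + 10) - 1)*0) = 47682 - (-87 + (-5*14 - 1)*0) = 47682 - (-87 + (-70 - 1)*0) = 47682 - (-87 - 71*0) = 47682 - (-87 + 0) = 47682 - 1*(-87) = 47682 + 87 = 47769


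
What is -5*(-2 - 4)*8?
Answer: 240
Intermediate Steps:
-5*(-2 - 4)*8 = -5*(-6)*8 = 30*8 = 240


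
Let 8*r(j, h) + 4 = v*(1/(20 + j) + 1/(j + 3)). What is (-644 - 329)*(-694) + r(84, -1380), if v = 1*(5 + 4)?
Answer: 16292710045/24128 ≈ 6.7526e+5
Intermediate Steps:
v = 9 (v = 1*9 = 9)
r(j, h) = -½ + 9/(8*(3 + j)) + 9/(8*(20 + j)) (r(j, h) = -½ + (9*(1/(20 + j) + 1/(j + 3)))/8 = -½ + (9*(1/(20 + j) + 1/(3 + j)))/8 = -½ + (9*(1/(3 + j) + 1/(20 + j)))/8 = -½ + (9/(3 + j) + 9/(20 + j))/8 = -½ + (9/(8*(3 + j)) + 9/(8*(20 + j))) = -½ + 9/(8*(3 + j)) + 9/(8*(20 + j)))
(-644 - 329)*(-694) + r(84, -1380) = (-644 - 329)*(-694) + (-33 - 74*84 - 4*84²)/(8*(60 + 84² + 23*84)) = -973*(-694) + (-33 - 6216 - 4*7056)/(8*(60 + 7056 + 1932)) = 675262 + (⅛)*(-33 - 6216 - 28224)/9048 = 675262 + (⅛)*(1/9048)*(-34473) = 675262 - 11491/24128 = 16292710045/24128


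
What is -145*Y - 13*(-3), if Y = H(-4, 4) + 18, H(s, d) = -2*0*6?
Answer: -2571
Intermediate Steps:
H(s, d) = 0 (H(s, d) = 0*6 = 0)
Y = 18 (Y = 0 + 18 = 18)
-145*Y - 13*(-3) = -145*18 - 13*(-3) = -2610 + 39 = -2571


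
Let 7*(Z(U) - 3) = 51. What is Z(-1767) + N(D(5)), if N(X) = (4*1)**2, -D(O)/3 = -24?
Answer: 184/7 ≈ 26.286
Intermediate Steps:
Z(U) = 72/7 (Z(U) = 3 + (1/7)*51 = 3 + 51/7 = 72/7)
D(O) = 72 (D(O) = -3*(-24) = 72)
N(X) = 16 (N(X) = 4**2 = 16)
Z(-1767) + N(D(5)) = 72/7 + 16 = 184/7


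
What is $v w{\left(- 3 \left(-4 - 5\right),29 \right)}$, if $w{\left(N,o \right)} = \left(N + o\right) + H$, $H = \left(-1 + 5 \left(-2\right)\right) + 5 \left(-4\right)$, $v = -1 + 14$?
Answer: $325$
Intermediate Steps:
$v = 13$
$H = -31$ ($H = \left(-1 - 10\right) - 20 = -11 - 20 = -31$)
$w{\left(N,o \right)} = -31 + N + o$ ($w{\left(N,o \right)} = \left(N + o\right) - 31 = -31 + N + o$)
$v w{\left(- 3 \left(-4 - 5\right),29 \right)} = 13 \left(-31 - 3 \left(-4 - 5\right) + 29\right) = 13 \left(-31 - -27 + 29\right) = 13 \left(-31 + 27 + 29\right) = 13 \cdot 25 = 325$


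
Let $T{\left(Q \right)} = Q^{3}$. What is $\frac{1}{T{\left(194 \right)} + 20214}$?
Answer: $\frac{1}{7321598} \approx 1.3658 \cdot 10^{-7}$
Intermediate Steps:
$\frac{1}{T{\left(194 \right)} + 20214} = \frac{1}{194^{3} + 20214} = \frac{1}{7301384 + 20214} = \frac{1}{7321598}$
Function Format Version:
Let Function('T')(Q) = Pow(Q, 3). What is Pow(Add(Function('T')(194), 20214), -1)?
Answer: Rational(1, 7321598) ≈ 1.3658e-7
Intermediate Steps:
Pow(Add(Function('T')(194), 20214), -1) = Pow(Add(Pow(194, 3), 20214), -1) = Pow(Add(7301384, 20214), -1) = Pow(7321598, -1) = Rational(1, 7321598)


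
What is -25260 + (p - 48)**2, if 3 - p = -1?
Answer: -23324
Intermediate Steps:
p = 4 (p = 3 - 1*(-1) = 3 + 1 = 4)
-25260 + (p - 48)**2 = -25260 + (4 - 48)**2 = -25260 + (-44)**2 = -25260 + 1936 = -23324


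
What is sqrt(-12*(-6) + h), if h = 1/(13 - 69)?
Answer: sqrt(56434)/28 ≈ 8.4842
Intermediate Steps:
h = -1/56 (h = 1/(-56) = -1/56 ≈ -0.017857)
sqrt(-12*(-6) + h) = sqrt(-12*(-6) - 1/56) = sqrt(72 - 1/56) = sqrt(4031/56) = sqrt(56434)/28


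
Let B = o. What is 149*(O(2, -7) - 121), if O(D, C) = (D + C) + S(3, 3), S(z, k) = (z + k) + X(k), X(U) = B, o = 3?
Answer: -17433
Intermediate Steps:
B = 3
X(U) = 3
S(z, k) = 3 + k + z (S(z, k) = (z + k) + 3 = (k + z) + 3 = 3 + k + z)
O(D, C) = 9 + C + D (O(D, C) = (D + C) + (3 + 3 + 3) = (C + D) + 9 = 9 + C + D)
149*(O(2, -7) - 121) = 149*((9 - 7 + 2) - 121) = 149*(4 - 121) = 149*(-117) = -17433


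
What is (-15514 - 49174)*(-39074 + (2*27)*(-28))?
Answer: 2625427168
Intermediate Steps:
(-15514 - 49174)*(-39074 + (2*27)*(-28)) = -64688*(-39074 + 54*(-28)) = -64688*(-39074 - 1512) = -64688*(-40586) = 2625427168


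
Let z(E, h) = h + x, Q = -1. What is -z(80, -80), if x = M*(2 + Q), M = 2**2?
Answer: 76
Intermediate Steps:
M = 4
x = 4 (x = 4*(2 - 1) = 4*1 = 4)
z(E, h) = 4 + h (z(E, h) = h + 4 = 4 + h)
-z(80, -80) = -(4 - 80) = -1*(-76) = 76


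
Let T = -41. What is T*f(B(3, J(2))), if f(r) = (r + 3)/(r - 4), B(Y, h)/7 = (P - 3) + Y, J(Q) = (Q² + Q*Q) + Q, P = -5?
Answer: -1312/39 ≈ -33.641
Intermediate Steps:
J(Q) = Q + 2*Q² (J(Q) = (Q² + Q²) + Q = 2*Q² + Q = Q + 2*Q²)
B(Y, h) = -56 + 7*Y (B(Y, h) = 7*((-5 - 3) + Y) = 7*(-8 + Y) = -56 + 7*Y)
f(r) = (3 + r)/(-4 + r)
T*f(B(3, J(2))) = -41*(3 + (-56 + 7*3))/(-4 + (-56 + 7*3)) = -41*(3 + (-56 + 21))/(-4 + (-56 + 21)) = -41*(3 - 35)/(-4 - 35) = -41*(-32)/(-39) = -(-41)*(-32)/39 = -41*32/39 = -1312/39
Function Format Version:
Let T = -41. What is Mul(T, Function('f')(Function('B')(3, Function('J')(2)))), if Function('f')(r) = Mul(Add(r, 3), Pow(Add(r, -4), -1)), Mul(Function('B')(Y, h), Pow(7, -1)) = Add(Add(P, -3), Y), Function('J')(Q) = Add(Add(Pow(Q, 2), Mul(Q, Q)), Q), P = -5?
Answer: Rational(-1312, 39) ≈ -33.641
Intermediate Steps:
Function('J')(Q) = Add(Q, Mul(2, Pow(Q, 2))) (Function('J')(Q) = Add(Add(Pow(Q, 2), Pow(Q, 2)), Q) = Add(Mul(2, Pow(Q, 2)), Q) = Add(Q, Mul(2, Pow(Q, 2))))
Function('B')(Y, h) = Add(-56, Mul(7, Y)) (Function('B')(Y, h) = Mul(7, Add(Add(-5, -3), Y)) = Mul(7, Add(-8, Y)) = Add(-56, Mul(7, Y)))
Function('f')(r) = Mul(Pow(Add(-4, r), -1), Add(3, r)) (Function('f')(r) = Mul(Add(3, r), Pow(Add(-4, r), -1)) = Mul(Pow(Add(-4, r), -1), Add(3, r)))
Mul(T, Function('f')(Function('B')(3, Function('J')(2)))) = Mul(-41, Mul(Pow(Add(-4, Add(-56, Mul(7, 3))), -1), Add(3, Add(-56, Mul(7, 3))))) = Mul(-41, Mul(Pow(Add(-4, Add(-56, 21)), -1), Add(3, Add(-56, 21)))) = Mul(-41, Mul(Pow(Add(-4, -35), -1), Add(3, -35))) = Mul(-41, Mul(Pow(-39, -1), -32)) = Mul(-41, Mul(Rational(-1, 39), -32)) = Mul(-41, Rational(32, 39)) = Rational(-1312, 39)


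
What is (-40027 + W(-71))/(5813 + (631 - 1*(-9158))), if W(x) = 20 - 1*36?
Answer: -40043/15602 ≈ -2.5665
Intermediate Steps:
W(x) = -16 (W(x) = 20 - 36 = -16)
(-40027 + W(-71))/(5813 + (631 - 1*(-9158))) = (-40027 - 16)/(5813 + (631 - 1*(-9158))) = -40043/(5813 + (631 + 9158)) = -40043/(5813 + 9789) = -40043/15602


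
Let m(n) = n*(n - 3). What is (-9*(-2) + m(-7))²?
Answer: 7744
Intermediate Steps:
m(n) = n*(-3 + n)
(-9*(-2) + m(-7))² = (-9*(-2) - 7*(-3 - 7))² = (18 - 7*(-10))² = (18 + 70)² = 88² = 7744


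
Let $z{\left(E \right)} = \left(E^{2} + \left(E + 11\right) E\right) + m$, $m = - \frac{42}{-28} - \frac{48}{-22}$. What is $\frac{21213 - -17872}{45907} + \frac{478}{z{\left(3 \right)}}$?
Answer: $\frac{529777267}{55226121} \approx 9.5929$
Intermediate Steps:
$m = \frac{81}{22}$ ($m = \left(-42\right) \left(- \frac{1}{28}\right) - - \frac{24}{11} = \frac{3}{2} + \frac{24}{11} = \frac{81}{22} \approx 3.6818$)
$z{\left(E \right)} = \frac{81}{22} + E^{2} + E \left(11 + E\right)$ ($z{\left(E \right)} = \left(E^{2} + \left(E + 11\right) E\right) + \frac{81}{22} = \left(E^{2} + \left(11 + E\right) E\right) + \frac{81}{22} = \left(E^{2} + E \left(11 + E\right)\right) + \frac{81}{22} = \frac{81}{22} + E^{2} + E \left(11 + E\right)$)
$\frac{21213 - -17872}{45907} + \frac{478}{z{\left(3 \right)}} = \frac{21213 - -17872}{45907} + \frac{478}{\frac{81}{22} + 2 \cdot 3^{2} + 11 \cdot 3} = \left(21213 + 17872\right) \frac{1}{45907} + \frac{478}{\frac{81}{22} + 2 \cdot 9 + 33} = 39085 \cdot \frac{1}{45907} + \frac{478}{\frac{81}{22} + 18 + 33} = \frac{39085}{45907} + \frac{478}{\frac{1203}{22}} = \frac{39085}{45907} + 478 \cdot \frac{22}{1203} = \frac{39085}{45907} + \frac{10516}{1203} = \frac{529777267}{55226121}$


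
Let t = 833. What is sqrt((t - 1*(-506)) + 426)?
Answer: sqrt(1765) ≈ 42.012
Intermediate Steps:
sqrt((t - 1*(-506)) + 426) = sqrt((833 - 1*(-506)) + 426) = sqrt((833 + 506) + 426) = sqrt(1339 + 426) = sqrt(1765)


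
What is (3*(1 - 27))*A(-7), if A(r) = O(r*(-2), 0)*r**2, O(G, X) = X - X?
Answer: 0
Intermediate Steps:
O(G, X) = 0
A(r) = 0 (A(r) = 0*r**2 = 0)
(3*(1 - 27))*A(-7) = (3*(1 - 27))*0 = (3*(-26))*0 = -78*0 = 0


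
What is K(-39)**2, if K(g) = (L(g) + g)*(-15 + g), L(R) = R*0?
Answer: 4435236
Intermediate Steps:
L(R) = 0
K(g) = g*(-15 + g) (K(g) = (0 + g)*(-15 + g) = g*(-15 + g))
K(-39)**2 = (-39*(-15 - 39))**2 = (-39*(-54))**2 = 2106**2 = 4435236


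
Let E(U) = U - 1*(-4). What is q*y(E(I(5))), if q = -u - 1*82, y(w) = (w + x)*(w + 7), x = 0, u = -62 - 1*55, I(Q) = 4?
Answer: 4200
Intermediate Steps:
E(U) = 4 + U (E(U) = U + 4 = 4 + U)
u = -117 (u = -62 - 55 = -117)
y(w) = w*(7 + w) (y(w) = (w + 0)*(w + 7) = w*(7 + w))
q = 35 (q = -1*(-117) - 1*82 = 117 - 82 = 35)
q*y(E(I(5))) = 35*((4 + 4)*(7 + (4 + 4))) = 35*(8*(7 + 8)) = 35*(8*15) = 35*120 = 4200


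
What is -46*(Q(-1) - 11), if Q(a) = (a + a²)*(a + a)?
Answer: 506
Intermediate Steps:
Q(a) = 2*a*(a + a²) (Q(a) = (a + a²)*(2*a) = 2*a*(a + a²))
-46*(Q(-1) - 11) = -46*(2*(-1)²*(1 - 1) - 11) = -46*(2*1*0 - 11) = -46*(0 - 11) = -46*(-11) = 506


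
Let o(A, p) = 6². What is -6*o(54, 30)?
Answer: -216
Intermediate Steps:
o(A, p) = 36
-6*o(54, 30) = -6*36 = -216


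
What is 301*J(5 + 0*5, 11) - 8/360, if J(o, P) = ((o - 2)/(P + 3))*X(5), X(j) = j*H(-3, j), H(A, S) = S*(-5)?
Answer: -725627/90 ≈ -8062.5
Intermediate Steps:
H(A, S) = -5*S
X(j) = -5*j² (X(j) = j*(-5*j) = -5*j²)
J(o, P) = -125*(-2 + o)/(3 + P) (J(o, P) = ((o - 2)/(P + 3))*(-5*5²) = ((-2 + o)/(3 + P))*(-5*25) = ((-2 + o)/(3 + P))*(-125) = -125*(-2 + o)/(3 + P))
301*J(5 + 0*5, 11) - 8/360 = 301*(125*(2 - (5 + 0*5))/(3 + 11)) - 8/360 = 301*(125*(2 - (5 + 0))/14) - 8*1/360 = 301*(125*(1/14)*(2 - 1*5)) - 1/45 = 301*(125*(1/14)*(2 - 5)) - 1/45 = 301*(125*(1/14)*(-3)) - 1/45 = 301*(-375/14) - 1/45 = -16125/2 - 1/45 = -725627/90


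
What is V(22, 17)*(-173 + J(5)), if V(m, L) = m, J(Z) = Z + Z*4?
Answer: -3256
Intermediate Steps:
J(Z) = 5*Z (J(Z) = Z + 4*Z = 5*Z)
V(22, 17)*(-173 + J(5)) = 22*(-173 + 5*5) = 22*(-173 + 25) = 22*(-148) = -3256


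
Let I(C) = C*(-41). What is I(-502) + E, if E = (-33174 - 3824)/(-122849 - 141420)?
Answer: 5439221556/264269 ≈ 20582.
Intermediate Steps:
I(C) = -41*C
E = 36998/264269 (E = -36998/(-264269) = -36998*(-1/264269) = 36998/264269 ≈ 0.14000)
I(-502) + E = -41*(-502) + 36998/264269 = 20582 + 36998/264269 = 5439221556/264269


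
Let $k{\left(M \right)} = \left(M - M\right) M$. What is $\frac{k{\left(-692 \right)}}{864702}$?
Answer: $0$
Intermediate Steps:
$k{\left(M \right)} = 0$ ($k{\left(M \right)} = 0 M = 0$)
$\frac{k{\left(-692 \right)}}{864702} = \frac{0}{864702} = 0 \cdot \frac{1}{864702} = 0$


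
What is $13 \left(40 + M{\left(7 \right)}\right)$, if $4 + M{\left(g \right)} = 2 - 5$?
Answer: $429$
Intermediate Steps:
$M{\left(g \right)} = -7$ ($M{\left(g \right)} = -4 + \left(2 - 5\right) = -4 - 3 = -7$)
$13 \left(40 + M{\left(7 \right)}\right) = 13 \left(40 - 7\right) = 13 \cdot 33 = 429$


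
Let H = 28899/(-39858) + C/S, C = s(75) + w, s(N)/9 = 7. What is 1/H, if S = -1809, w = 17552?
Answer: -1848798/19342999 ≈ -0.095580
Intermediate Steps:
s(N) = 63 (s(N) = 9*7 = 63)
C = 17615 (C = 63 + 17552 = 17615)
H = -19342999/1848798 (H = 28899/(-39858) + 17615/(-1809) = 28899*(-1/39858) + 17615*(-1/1809) = -741/1022 - 17615/1809 = -19342999/1848798 ≈ -10.462)
1/H = 1/(-19342999/1848798) = -1848798/19342999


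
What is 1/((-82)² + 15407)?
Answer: 1/22131 ≈ 4.5186e-5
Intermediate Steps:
1/((-82)² + 15407) = 1/(6724 + 15407) = 1/22131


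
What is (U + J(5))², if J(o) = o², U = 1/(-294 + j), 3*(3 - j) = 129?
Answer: 69705801/111556 ≈ 624.85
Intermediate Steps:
j = -40 (j = 3 - ⅓*129 = 3 - 43 = -40)
U = -1/334 (U = 1/(-294 - 40) = 1/(-334) = -1/334 ≈ -0.0029940)
(U + J(5))² = (-1/334 + 5²)² = (-1/334 + 25)² = (8349/334)² = 69705801/111556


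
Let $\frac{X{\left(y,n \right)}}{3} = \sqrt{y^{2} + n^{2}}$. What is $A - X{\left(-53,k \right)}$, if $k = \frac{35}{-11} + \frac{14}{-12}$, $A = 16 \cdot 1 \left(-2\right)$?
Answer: $-32 - \frac{577 \sqrt{37}}{22} \approx -191.53$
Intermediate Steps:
$A = -32$ ($A = 16 \left(-2\right) = -32$)
$k = - \frac{287}{66}$ ($k = 35 \left(- \frac{1}{11}\right) + 14 \left(- \frac{1}{12}\right) = - \frac{35}{11} - \frac{7}{6} = - \frac{287}{66} \approx -4.3485$)
$X{\left(y,n \right)} = 3 \sqrt{n^{2} + y^{2}}$ ($X{\left(y,n \right)} = 3 \sqrt{y^{2} + n^{2}} = 3 \sqrt{n^{2} + y^{2}}$)
$A - X{\left(-53,k \right)} = -32 - 3 \sqrt{\left(- \frac{287}{66}\right)^{2} + \left(-53\right)^{2}} = -32 - 3 \sqrt{\frac{82369}{4356} + 2809} = -32 - 3 \sqrt{\frac{12318373}{4356}} = -32 - 3 \frac{577 \sqrt{37}}{66} = -32 - \frac{577 \sqrt{37}}{22}$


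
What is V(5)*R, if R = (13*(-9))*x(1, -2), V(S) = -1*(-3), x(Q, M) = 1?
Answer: -351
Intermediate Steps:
V(S) = 3
R = -117 (R = (13*(-9))*1 = -117*1 = -117)
V(5)*R = 3*(-117) = -351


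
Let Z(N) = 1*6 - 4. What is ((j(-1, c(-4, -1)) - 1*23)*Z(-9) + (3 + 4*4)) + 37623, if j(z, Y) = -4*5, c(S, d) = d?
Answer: 37556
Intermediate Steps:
j(z, Y) = -20
Z(N) = 2 (Z(N) = 6 - 4 = 2)
((j(-1, c(-4, -1)) - 1*23)*Z(-9) + (3 + 4*4)) + 37623 = ((-20 - 1*23)*2 + (3 + 4*4)) + 37623 = ((-20 - 23)*2 + (3 + 16)) + 37623 = (-43*2 + 19) + 37623 = (-86 + 19) + 37623 = -67 + 37623 = 37556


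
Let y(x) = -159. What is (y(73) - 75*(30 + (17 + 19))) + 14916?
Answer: 9807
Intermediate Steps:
(y(73) - 75*(30 + (17 + 19))) + 14916 = (-159 - 75*(30 + (17 + 19))) + 14916 = (-159 - 75*(30 + 36)) + 14916 = (-159 - 75*66) + 14916 = (-159 - 4950) + 14916 = -5109 + 14916 = 9807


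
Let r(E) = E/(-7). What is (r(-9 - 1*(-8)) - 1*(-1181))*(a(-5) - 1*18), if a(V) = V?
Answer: -190164/7 ≈ -27166.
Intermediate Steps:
r(E) = -E/7 (r(E) = E*(-1/7) = -E/7)
(r(-9 - 1*(-8)) - 1*(-1181))*(a(-5) - 1*18) = (-(-9 - 1*(-8))/7 - 1*(-1181))*(-5 - 1*18) = (-(-9 + 8)/7 + 1181)*(-5 - 18) = (-1/7*(-1) + 1181)*(-23) = (1/7 + 1181)*(-23) = (8268/7)*(-23) = -190164/7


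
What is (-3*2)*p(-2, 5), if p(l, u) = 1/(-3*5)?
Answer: ⅖ ≈ 0.40000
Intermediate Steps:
p(l, u) = -1/15 (p(l, u) = 1/(-15) = -1/15)
(-3*2)*p(-2, 5) = -3*2*(-1/15) = -6*(-1/15) = ⅖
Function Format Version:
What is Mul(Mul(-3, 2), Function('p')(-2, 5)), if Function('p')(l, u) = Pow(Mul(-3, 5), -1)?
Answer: Rational(2, 5) ≈ 0.40000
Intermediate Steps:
Function('p')(l, u) = Rational(-1, 15) (Function('p')(l, u) = Pow(-15, -1) = Rational(-1, 15))
Mul(Mul(-3, 2), Function('p')(-2, 5)) = Mul(Mul(-3, 2), Rational(-1, 15)) = Mul(-6, Rational(-1, 15)) = Rational(2, 5)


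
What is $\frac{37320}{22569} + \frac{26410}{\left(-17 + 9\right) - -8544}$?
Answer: $\frac{152435135}{32108164} \approx 4.7476$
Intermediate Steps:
$\frac{37320}{22569} + \frac{26410}{\left(-17 + 9\right) - -8544} = 37320 \cdot \frac{1}{22569} + \frac{26410}{-8 + 8544} = \frac{12440}{7523} + \frac{26410}{8536} = \frac{12440}{7523} + 26410 \cdot \frac{1}{8536} = \frac{12440}{7523} + \frac{13205}{4268} = \frac{152435135}{32108164}$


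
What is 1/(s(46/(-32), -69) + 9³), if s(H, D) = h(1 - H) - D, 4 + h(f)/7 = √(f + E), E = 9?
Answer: 1760/1353919 - 4*√183/1353919 ≈ 0.0012600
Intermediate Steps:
h(f) = -28 + 7*√(9 + f) (h(f) = -28 + 7*√(f + 9) = -28 + 7*√(9 + f))
s(H, D) = -28 - D + 7*√(10 - H) (s(H, D) = (-28 + 7*√(9 + (1 - H))) - D = (-28 + 7*√(10 - H)) - D = -28 - D + 7*√(10 - H))
1/(s(46/(-32), -69) + 9³) = 1/((-28 - 1*(-69) + 7*√(10 - 46/(-32))) + 9³) = 1/((-28 + 69 + 7*√(10 - 46*(-1)/32)) + 729) = 1/((-28 + 69 + 7*√(10 - 1*(-23/16))) + 729) = 1/((-28 + 69 + 7*√(10 + 23/16)) + 729) = 1/((-28 + 69 + 7*√(183/16)) + 729) = 1/((-28 + 69 + 7*(√183/4)) + 729) = 1/((-28 + 69 + 7*√183/4) + 729) = 1/((41 + 7*√183/4) + 729) = 1/(770 + 7*√183/4)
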